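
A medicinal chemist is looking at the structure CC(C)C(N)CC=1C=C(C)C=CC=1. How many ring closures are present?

In SMILES, each pair of matching ring-closure digits denotes one ring-closing bond; the number of such bonds equals the number of independent rings.
Ring-closure bonds here: 1.

1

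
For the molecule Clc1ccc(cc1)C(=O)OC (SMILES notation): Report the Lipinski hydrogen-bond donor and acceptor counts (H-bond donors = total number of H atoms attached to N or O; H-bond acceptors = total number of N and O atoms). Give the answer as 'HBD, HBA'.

0, 2

Donors: find every N or O and count the H atoms it carries.
  atom 9 (O): bond orders sum to 2 → 0 H
  atom 10 (O): bond orders sum to 2 → 0 H
Lipinski HBD = 0.
Acceptors: N atoms = 0, O atoms = 2 → HBA = 2.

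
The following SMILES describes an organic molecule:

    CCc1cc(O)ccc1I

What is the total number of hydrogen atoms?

Walk through each heavy atom and fill implicit hydrogens from standard valence (C 4, N 3, O 2, S 2, halogen 1); for lowercase aromatic atoms, an aromatic c carries 1 H when it has two neighbours and 0 H with three, and aromatic n carries 0 H:
  atom 1: C, bond orders sum to 1 (valence 4) → 3 H
  atom 2: C, bond orders sum to 2 (valence 4) → 2 H
  atom 3: aromatic c, 3 neighbours → 0 H
  atom 4: aromatic c, 2 neighbours → 1 H
  atom 5: aromatic c, 3 neighbours → 0 H
  atom 6: O, bond orders sum to 1 (valence 2) → 1 H
  atom 7: aromatic c, 2 neighbours → 1 H
  atom 8: aromatic c, 2 neighbours → 1 H
  atom 9: aromatic c, 3 neighbours → 0 H
  atom 10: I (halogen, monovalent) → 0 H
Total hydrogens: 9.

9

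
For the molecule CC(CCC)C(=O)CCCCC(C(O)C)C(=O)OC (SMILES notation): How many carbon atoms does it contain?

Count every carbon token in the SMILES (each C, including those in ring-closure positions and inside branches).
Carbon count: 15.

15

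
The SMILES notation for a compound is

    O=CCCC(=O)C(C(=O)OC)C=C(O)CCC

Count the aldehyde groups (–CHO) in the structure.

The aldehyde motif appears at heavy-atom position 2 in the SMILES.
Other groups present: 1 alkene, 1 ester, 1 hydroxyl, 1 ketone.
Aldehyde count: 1.

1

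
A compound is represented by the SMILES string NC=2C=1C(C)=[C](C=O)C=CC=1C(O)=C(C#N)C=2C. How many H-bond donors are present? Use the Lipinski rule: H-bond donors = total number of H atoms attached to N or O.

3

Donors: find every N or O and count the H atoms it carries.
  atom 1 (N): bond orders sum to 1 → 2 H
  atom 8 (O): bond orders sum to 2 → 0 H
  atom 13 (O): bond orders sum to 1 → 1 H
  atom 16 (N): bond orders sum to 3 → 0 H
Lipinski HBD = 3.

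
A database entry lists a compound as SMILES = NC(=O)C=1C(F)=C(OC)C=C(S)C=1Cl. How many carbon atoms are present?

Count every carbon token in the SMILES (each C, including those in ring-closure positions and inside branches).
Carbon count: 8.

8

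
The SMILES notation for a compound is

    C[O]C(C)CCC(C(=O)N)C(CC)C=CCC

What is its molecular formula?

Walk through each heavy atom and fill implicit hydrogens from standard valence (C 4, N 3, O 2, S 2, halogen 1):
  atom 1: C, bond orders sum to 1 (valence 4) → 3 H
  atom 2: O with explicit H count 0
  atom 3: C, bond orders sum to 3 (valence 4) → 1 H
  atom 4: C, bond orders sum to 1 (valence 4) → 3 H
  atom 5: C, bond orders sum to 2 (valence 4) → 2 H
  atom 6: C, bond orders sum to 2 (valence 4) → 2 H
  atom 7: C, bond orders sum to 3 (valence 4) → 1 H
  atom 8: C, bond orders sum to 4 (valence 4) → 0 H
  atom 9: O, bond orders sum to 2 (valence 2) → 0 H
  atom 10: N, bond orders sum to 1 (valence 3) → 2 H
  atom 11: C, bond orders sum to 3 (valence 4) → 1 H
  atom 12: C, bond orders sum to 2 (valence 4) → 2 H
  atom 13: C, bond orders sum to 1 (valence 4) → 3 H
  atom 14: C, bond orders sum to 3 (valence 4) → 1 H
  atom 15: C, bond orders sum to 3 (valence 4) → 1 H
  atom 16: C, bond orders sum to 2 (valence 4) → 2 H
  atom 17: C, bond orders sum to 1 (valence 4) → 3 H
Totals → C:14, H:27, N:1, O:2.

C14H27NO2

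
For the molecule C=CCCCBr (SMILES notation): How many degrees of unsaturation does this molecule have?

Degree of unsaturation = (number of rings) + (number of π bonds).
Ring closures in the SMILES: 0.
π bonds: 1 double bond (each 1 DoU) → 1 DoU from unsaturation.
Total DoU = 0 + 1 = 1.

1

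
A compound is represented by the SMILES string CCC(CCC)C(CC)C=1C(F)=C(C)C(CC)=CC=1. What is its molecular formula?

C18H29F

Walk through each heavy atom and fill implicit hydrogens from standard valence (C 4, N 3, O 2, S 2, halogen 1):
  atom 1: C, bond orders sum to 1 (valence 4) → 3 H
  atom 2: C, bond orders sum to 2 (valence 4) → 2 H
  atom 3: C, bond orders sum to 3 (valence 4) → 1 H
  atom 4: C, bond orders sum to 2 (valence 4) → 2 H
  atom 5: C, bond orders sum to 2 (valence 4) → 2 H
  atom 6: C, bond orders sum to 1 (valence 4) → 3 H
  atom 7: C, bond orders sum to 3 (valence 4) → 1 H
  atom 8: C, bond orders sum to 2 (valence 4) → 2 H
  atom 9: C, bond orders sum to 1 (valence 4) → 3 H
  atom 10: C, bond orders sum to 4 (valence 4) → 0 H
  atom 11: C, bond orders sum to 4 (valence 4) → 0 H
  atom 12: F (halogen, monovalent) → 0 H
  atom 13: C, bond orders sum to 4 (valence 4) → 0 H
  atom 14: C, bond orders sum to 1 (valence 4) → 3 H
  atom 15: C, bond orders sum to 4 (valence 4) → 0 H
  atom 16: C, bond orders sum to 2 (valence 4) → 2 H
  atom 17: C, bond orders sum to 1 (valence 4) → 3 H
  atom 18: C, bond orders sum to 3 (valence 4) → 1 H
  atom 19: C, bond orders sum to 3 (valence 4) → 1 H
Totals → C:18, H:29, F:1.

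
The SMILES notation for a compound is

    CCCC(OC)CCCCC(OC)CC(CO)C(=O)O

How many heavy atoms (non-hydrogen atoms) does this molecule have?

20

Every atom symbol written in the SMILES (organic subset) is one heavy atom; implicit H are not written.
Heavy atoms by element → C:15, O:5.
Total: 20.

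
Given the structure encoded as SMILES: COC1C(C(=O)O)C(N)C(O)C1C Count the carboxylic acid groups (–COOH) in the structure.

The carboxylic acid motif appears at heavy-atom position 5 in the SMILES.
Other groups present: 1 ether, 1 hydroxyl, 1 primary amine.
Carboxylic acid count: 1.

1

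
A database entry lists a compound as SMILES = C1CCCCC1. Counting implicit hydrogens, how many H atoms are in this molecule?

12

Walk through each heavy atom and fill implicit hydrogens from standard valence (C 4, N 3, O 2, S 2, halogen 1):
  atom 1: C, bond orders sum to 2 (valence 4) → 2 H
  atom 2: C, bond orders sum to 2 (valence 4) → 2 H
  atom 3: C, bond orders sum to 2 (valence 4) → 2 H
  atom 4: C, bond orders sum to 2 (valence 4) → 2 H
  atom 5: C, bond orders sum to 2 (valence 4) → 2 H
  atom 6: C, bond orders sum to 2 (valence 4) → 2 H
Total hydrogens: 12.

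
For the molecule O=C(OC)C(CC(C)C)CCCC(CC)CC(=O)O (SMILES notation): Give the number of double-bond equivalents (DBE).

Degree of unsaturation = (number of rings) + (number of π bonds).
Ring closures in the SMILES: 0.
π bonds: 2 double bonds (each 1 DoU) → 2 DoU from unsaturation.
Total DoU = 0 + 2 = 2.

2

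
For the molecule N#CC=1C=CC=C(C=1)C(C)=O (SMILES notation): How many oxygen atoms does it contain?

Scan the SMILES for O atoms (remember two-letter symbols like Cl and Br are single atoms).
Oxygen count: 1.

1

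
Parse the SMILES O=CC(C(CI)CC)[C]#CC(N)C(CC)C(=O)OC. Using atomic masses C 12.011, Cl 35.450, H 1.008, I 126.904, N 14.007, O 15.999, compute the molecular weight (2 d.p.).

First, the molecular formula is C14H22INO3 (counting implicit H from valence).
  C: 14 × 12.011 = 168.154
  H: 22 × 1.008 = 22.176
  I: 1 × 126.904 = 126.904
  N: 1 × 14.007 = 14.007
  O: 3 × 15.999 = 47.997
Sum: 14×12.011 + 22×1.008 + 1×126.904 + 1×14.007 + 3×15.999 = 379.238 → 379.24 g/mol.

379.24 g/mol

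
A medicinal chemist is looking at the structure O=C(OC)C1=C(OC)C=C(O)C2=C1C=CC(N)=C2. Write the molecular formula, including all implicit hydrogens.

Walk through each heavy atom and fill implicit hydrogens from standard valence (C 4, N 3, O 2, S 2, halogen 1):
  atom 1: O, bond orders sum to 2 (valence 2) → 0 H
  atom 2: C, bond orders sum to 4 (valence 4) → 0 H
  atom 3: O, bond orders sum to 2 (valence 2) → 0 H
  atom 4: C, bond orders sum to 1 (valence 4) → 3 H
  atom 5: C, bond orders sum to 4 (valence 4) → 0 H
  atom 6: C, bond orders sum to 4 (valence 4) → 0 H
  atom 7: O, bond orders sum to 2 (valence 2) → 0 H
  atom 8: C, bond orders sum to 1 (valence 4) → 3 H
  atom 9: C, bond orders sum to 3 (valence 4) → 1 H
  atom 10: C, bond orders sum to 4 (valence 4) → 0 H
  atom 11: O, bond orders sum to 1 (valence 2) → 1 H
  atom 12: C, bond orders sum to 4 (valence 4) → 0 H
  atom 13: C, bond orders sum to 4 (valence 4) → 0 H
  atom 14: C, bond orders sum to 3 (valence 4) → 1 H
  atom 15: C, bond orders sum to 3 (valence 4) → 1 H
  atom 16: C, bond orders sum to 4 (valence 4) → 0 H
  atom 17: N, bond orders sum to 1 (valence 3) → 2 H
  atom 18: C, bond orders sum to 3 (valence 4) → 1 H
Totals → C:13, H:13, N:1, O:4.
In Hill order: C13H13NO4.

C13H13NO4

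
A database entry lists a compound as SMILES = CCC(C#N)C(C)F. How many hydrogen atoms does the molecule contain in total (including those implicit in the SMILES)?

Walk through each heavy atom and fill implicit hydrogens from standard valence (C 4, N 3, O 2, S 2, halogen 1):
  atom 1: C, bond orders sum to 1 (valence 4) → 3 H
  atom 2: C, bond orders sum to 2 (valence 4) → 2 H
  atom 3: C, bond orders sum to 3 (valence 4) → 1 H
  atom 4: C, bond orders sum to 4 (valence 4) → 0 H
  atom 5: N, bond orders sum to 3 (valence 3) → 0 H
  atom 6: C, bond orders sum to 3 (valence 4) → 1 H
  atom 7: C, bond orders sum to 1 (valence 4) → 3 H
  atom 8: F (halogen, monovalent) → 0 H
Total hydrogens: 10.

10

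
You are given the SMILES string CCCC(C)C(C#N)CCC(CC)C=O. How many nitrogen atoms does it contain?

1

Scan the SMILES for N atoms (remember two-letter symbols like Cl and Br are single atoms).
Nitrogen count: 1.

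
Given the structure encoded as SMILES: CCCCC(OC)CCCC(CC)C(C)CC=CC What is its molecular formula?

Walk through each heavy atom and fill implicit hydrogens from standard valence (C 4, N 3, O 2, S 2, halogen 1):
  atom 1: C, bond orders sum to 1 (valence 4) → 3 H
  atom 2: C, bond orders sum to 2 (valence 4) → 2 H
  atom 3: C, bond orders sum to 2 (valence 4) → 2 H
  atom 4: C, bond orders sum to 2 (valence 4) → 2 H
  atom 5: C, bond orders sum to 3 (valence 4) → 1 H
  atom 6: O, bond orders sum to 2 (valence 2) → 0 H
  atom 7: C, bond orders sum to 1 (valence 4) → 3 H
  atom 8: C, bond orders sum to 2 (valence 4) → 2 H
  atom 9: C, bond orders sum to 2 (valence 4) → 2 H
  atom 10: C, bond orders sum to 2 (valence 4) → 2 H
  atom 11: C, bond orders sum to 3 (valence 4) → 1 H
  atom 12: C, bond orders sum to 2 (valence 4) → 2 H
  atom 13: C, bond orders sum to 1 (valence 4) → 3 H
  atom 14: C, bond orders sum to 3 (valence 4) → 1 H
  atom 15: C, bond orders sum to 1 (valence 4) → 3 H
  atom 16: C, bond orders sum to 2 (valence 4) → 2 H
  atom 17: C, bond orders sum to 3 (valence 4) → 1 H
  atom 18: C, bond orders sum to 3 (valence 4) → 1 H
  atom 19: C, bond orders sum to 1 (valence 4) → 3 H
Totals → C:18, H:36, O:1.

C18H36O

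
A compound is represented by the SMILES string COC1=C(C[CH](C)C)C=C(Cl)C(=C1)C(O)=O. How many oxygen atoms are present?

3

Scan the SMILES for O atoms (remember two-letter symbols like Cl and Br are single atoms).
Oxygen count: 3.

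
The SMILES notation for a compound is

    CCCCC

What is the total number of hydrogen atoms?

Walk through each heavy atom and fill implicit hydrogens from standard valence (C 4, N 3, O 2, S 2, halogen 1):
  atom 1: C, bond orders sum to 1 (valence 4) → 3 H
  atom 2: C, bond orders sum to 2 (valence 4) → 2 H
  atom 3: C, bond orders sum to 2 (valence 4) → 2 H
  atom 4: C, bond orders sum to 2 (valence 4) → 2 H
  atom 5: C, bond orders sum to 1 (valence 4) → 3 H
Total hydrogens: 12.

12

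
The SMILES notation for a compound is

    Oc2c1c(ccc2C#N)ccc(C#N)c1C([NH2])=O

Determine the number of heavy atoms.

Every atom symbol written in the SMILES (organic subset) is one heavy atom; implicit H are not written.
Heavy atoms by element → C:13, N:3, O:2.
Total: 18.

18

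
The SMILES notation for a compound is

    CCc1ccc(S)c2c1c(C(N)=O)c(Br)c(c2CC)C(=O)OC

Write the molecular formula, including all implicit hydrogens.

C17H18BrNO3S

Walk through each heavy atom and fill implicit hydrogens from standard valence (C 4, N 3, O 2, S 2, halogen 1); for lowercase aromatic atoms, an aromatic c carries 1 H when it has two neighbours and 0 H with three, and aromatic n carries 0 H:
  atom 1: C, bond orders sum to 1 (valence 4) → 3 H
  atom 2: C, bond orders sum to 2 (valence 4) → 2 H
  atom 3: aromatic c, 3 neighbours → 0 H
  atom 4: aromatic c, 2 neighbours → 1 H
  atom 5: aromatic c, 2 neighbours → 1 H
  atom 6: aromatic c, 3 neighbours → 0 H
  atom 7: S, bond orders sum to 1 (valence 2) → 1 H
  atom 8: aromatic c, 3 neighbours → 0 H
  atom 9: aromatic c, 3 neighbours → 0 H
  atom 10: aromatic c, 3 neighbours → 0 H
  atom 11: C, bond orders sum to 4 (valence 4) → 0 H
  atom 12: N, bond orders sum to 1 (valence 3) → 2 H
  atom 13: O, bond orders sum to 2 (valence 2) → 0 H
  atom 14: aromatic c, 3 neighbours → 0 H
  atom 15: Br (halogen, monovalent) → 0 H
  atom 16: aromatic c, 3 neighbours → 0 H
  atom 17: aromatic c, 3 neighbours → 0 H
  atom 18: C, bond orders sum to 2 (valence 4) → 2 H
  atom 19: C, bond orders sum to 1 (valence 4) → 3 H
  atom 20: C, bond orders sum to 4 (valence 4) → 0 H
  atom 21: O, bond orders sum to 2 (valence 2) → 0 H
  atom 22: O, bond orders sum to 2 (valence 2) → 0 H
  atom 23: C, bond orders sum to 1 (valence 4) → 3 H
Totals → C:17, H:18, Br:1, N:1, O:3, S:1.
In Hill order: C17H18BrNO3S.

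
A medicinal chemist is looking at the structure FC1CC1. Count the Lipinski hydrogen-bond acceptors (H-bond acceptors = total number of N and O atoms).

N atoms: 0; O atoms: 0.
Lipinski HBA = 0 + 0 = 0.

0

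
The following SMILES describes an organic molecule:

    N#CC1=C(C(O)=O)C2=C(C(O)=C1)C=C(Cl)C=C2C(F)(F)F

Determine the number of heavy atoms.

Every atom symbol written in the SMILES (organic subset) is one heavy atom; implicit H are not written.
Heavy atoms by element → C:13, Cl:1, F:3, N:1, O:3.
Total: 21.

21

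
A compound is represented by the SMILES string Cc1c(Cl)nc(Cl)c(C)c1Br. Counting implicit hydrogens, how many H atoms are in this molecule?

6

Walk through each heavy atom and fill implicit hydrogens from standard valence (C 4, N 3, O 2, S 2, halogen 1); for lowercase aromatic atoms, an aromatic c carries 1 H when it has two neighbours and 0 H with three, and aromatic n carries 0 H:
  atom 1: C, bond orders sum to 1 (valence 4) → 3 H
  atom 2: aromatic c, 3 neighbours → 0 H
  atom 3: aromatic c, 3 neighbours → 0 H
  atom 4: Cl (halogen, monovalent) → 0 H
  atom 5: aromatic n, 2 neighbours → 0 H
  atom 6: aromatic c, 3 neighbours → 0 H
  atom 7: Cl (halogen, monovalent) → 0 H
  atom 8: aromatic c, 3 neighbours → 0 H
  atom 9: C, bond orders sum to 1 (valence 4) → 3 H
  atom 10: aromatic c, 3 neighbours → 0 H
  atom 11: Br (halogen, monovalent) → 0 H
Total hydrogens: 6.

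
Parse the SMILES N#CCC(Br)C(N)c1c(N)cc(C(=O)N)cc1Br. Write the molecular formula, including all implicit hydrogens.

C11H12Br2N4O

Walk through each heavy atom and fill implicit hydrogens from standard valence (C 4, N 3, O 2, S 2, halogen 1); for lowercase aromatic atoms, an aromatic c carries 1 H when it has two neighbours and 0 H with three, and aromatic n carries 0 H:
  atom 1: N, bond orders sum to 3 (valence 3) → 0 H
  atom 2: C, bond orders sum to 4 (valence 4) → 0 H
  atom 3: C, bond orders sum to 2 (valence 4) → 2 H
  atom 4: C, bond orders sum to 3 (valence 4) → 1 H
  atom 5: Br (halogen, monovalent) → 0 H
  atom 6: C, bond orders sum to 3 (valence 4) → 1 H
  atom 7: N, bond orders sum to 1 (valence 3) → 2 H
  atom 8: aromatic c, 3 neighbours → 0 H
  atom 9: aromatic c, 3 neighbours → 0 H
  atom 10: N, bond orders sum to 1 (valence 3) → 2 H
  atom 11: aromatic c, 2 neighbours → 1 H
  atom 12: aromatic c, 3 neighbours → 0 H
  atom 13: C, bond orders sum to 4 (valence 4) → 0 H
  atom 14: O, bond orders sum to 2 (valence 2) → 0 H
  atom 15: N, bond orders sum to 1 (valence 3) → 2 H
  atom 16: aromatic c, 2 neighbours → 1 H
  atom 17: aromatic c, 3 neighbours → 0 H
  atom 18: Br (halogen, monovalent) → 0 H
Totals → C:11, H:12, Br:2, N:4, O:1.
In Hill order: C11H12Br2N4O.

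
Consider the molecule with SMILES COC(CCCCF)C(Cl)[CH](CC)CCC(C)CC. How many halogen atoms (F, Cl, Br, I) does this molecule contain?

Halogen atoms appear at heavy-atom positions 8, 10 (1×Cl, 1×F).
Other groups present: 1 ether.
Halogen count: 2.

2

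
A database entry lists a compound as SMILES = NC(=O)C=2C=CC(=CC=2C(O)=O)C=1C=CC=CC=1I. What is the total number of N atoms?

Scan the SMILES for N atoms (remember two-letter symbols like Cl and Br are single atoms).
Nitrogen count: 1.

1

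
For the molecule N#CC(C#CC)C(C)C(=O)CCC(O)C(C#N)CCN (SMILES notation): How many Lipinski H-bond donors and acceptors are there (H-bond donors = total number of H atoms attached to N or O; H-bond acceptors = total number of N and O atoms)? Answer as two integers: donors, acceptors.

Donors: find every N or O and count the H atoms it carries.
  atom 1 (N): bond orders sum to 3 → 0 H
  atom 10 (O): bond orders sum to 2 → 0 H
  atom 14 (O): bond orders sum to 1 → 1 H
  atom 17 (N): bond orders sum to 3 → 0 H
  atom 20 (N): bond orders sum to 1 → 2 H
Lipinski HBD = 3.
Acceptors: N atoms = 3, O atoms = 2 → HBA = 5.

3, 5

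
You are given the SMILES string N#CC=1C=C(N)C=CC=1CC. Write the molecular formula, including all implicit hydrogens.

Walk through each heavy atom and fill implicit hydrogens from standard valence (C 4, N 3, O 2, S 2, halogen 1):
  atom 1: N, bond orders sum to 3 (valence 3) → 0 H
  atom 2: C, bond orders sum to 4 (valence 4) → 0 H
  atom 3: C, bond orders sum to 4 (valence 4) → 0 H
  atom 4: C, bond orders sum to 3 (valence 4) → 1 H
  atom 5: C, bond orders sum to 4 (valence 4) → 0 H
  atom 6: N, bond orders sum to 1 (valence 3) → 2 H
  atom 7: C, bond orders sum to 3 (valence 4) → 1 H
  atom 8: C, bond orders sum to 3 (valence 4) → 1 H
  atom 9: C, bond orders sum to 4 (valence 4) → 0 H
  atom 10: C, bond orders sum to 2 (valence 4) → 2 H
  atom 11: C, bond orders sum to 1 (valence 4) → 3 H
Totals → C:9, H:10, N:2.

C9H10N2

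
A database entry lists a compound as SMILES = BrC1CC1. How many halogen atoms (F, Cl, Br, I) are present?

Halogen atoms appear at heavy-atom position 1 (1×Br).
Halogen count: 1.

1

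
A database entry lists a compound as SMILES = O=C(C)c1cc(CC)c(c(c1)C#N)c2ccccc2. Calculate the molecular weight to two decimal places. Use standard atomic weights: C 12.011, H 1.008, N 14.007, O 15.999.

First, the molecular formula is C17H15NO (counting implicit H from valence).
  C: 17 × 12.011 = 204.187
  H: 15 × 1.008 = 15.120
  N: 1 × 14.007 = 14.007
  O: 1 × 15.999 = 15.999
Sum: 17×12.011 + 15×1.008 + 1×14.007 + 1×15.999 = 249.313 → 249.31 g/mol.

249.31 g/mol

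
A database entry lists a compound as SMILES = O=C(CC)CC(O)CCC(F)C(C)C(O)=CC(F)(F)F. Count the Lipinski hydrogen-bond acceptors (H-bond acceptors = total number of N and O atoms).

N atoms: 0; O atoms: 3.
Lipinski HBA = 0 + 3 = 3.

3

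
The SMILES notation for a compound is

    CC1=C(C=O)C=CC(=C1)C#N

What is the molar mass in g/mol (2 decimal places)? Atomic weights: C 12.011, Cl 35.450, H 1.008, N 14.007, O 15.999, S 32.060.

145.16 g/mol

First, the molecular formula is C9H7NO (counting implicit H from valence).
  C: 9 × 12.011 = 108.099
  H: 7 × 1.008 = 7.056
  N: 1 × 14.007 = 14.007
  O: 1 × 15.999 = 15.999
Sum: 9×12.011 + 7×1.008 + 1×14.007 + 1×15.999 = 145.161 → 145.16 g/mol.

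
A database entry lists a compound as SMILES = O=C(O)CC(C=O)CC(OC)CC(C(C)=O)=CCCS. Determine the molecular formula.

C14H22O5S

Walk through each heavy atom and fill implicit hydrogens from standard valence (C 4, N 3, O 2, S 2, halogen 1):
  atom 1: O, bond orders sum to 2 (valence 2) → 0 H
  atom 2: C, bond orders sum to 4 (valence 4) → 0 H
  atom 3: O, bond orders sum to 1 (valence 2) → 1 H
  atom 4: C, bond orders sum to 2 (valence 4) → 2 H
  atom 5: C, bond orders sum to 3 (valence 4) → 1 H
  atom 6: C, bond orders sum to 3 (valence 4) → 1 H
  atom 7: O, bond orders sum to 2 (valence 2) → 0 H
  atom 8: C, bond orders sum to 2 (valence 4) → 2 H
  atom 9: C, bond orders sum to 3 (valence 4) → 1 H
  atom 10: O, bond orders sum to 2 (valence 2) → 0 H
  atom 11: C, bond orders sum to 1 (valence 4) → 3 H
  atom 12: C, bond orders sum to 2 (valence 4) → 2 H
  atom 13: C, bond orders sum to 4 (valence 4) → 0 H
  atom 14: C, bond orders sum to 4 (valence 4) → 0 H
  atom 15: C, bond orders sum to 1 (valence 4) → 3 H
  atom 16: O, bond orders sum to 2 (valence 2) → 0 H
  atom 17: C, bond orders sum to 3 (valence 4) → 1 H
  atom 18: C, bond orders sum to 2 (valence 4) → 2 H
  atom 19: C, bond orders sum to 2 (valence 4) → 2 H
  atom 20: S, bond orders sum to 1 (valence 2) → 1 H
Totals → C:14, H:22, O:5, S:1.
In Hill order: C14H22O5S.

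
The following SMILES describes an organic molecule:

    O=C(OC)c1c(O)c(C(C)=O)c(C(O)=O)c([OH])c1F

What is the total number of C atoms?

11

Count every carbon token in the SMILES (each C, including those in ring-closure positions and inside branches).
Carbon count: 11.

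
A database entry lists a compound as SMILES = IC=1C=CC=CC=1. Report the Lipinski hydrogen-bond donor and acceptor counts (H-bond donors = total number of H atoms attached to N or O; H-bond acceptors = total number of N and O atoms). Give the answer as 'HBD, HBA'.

0, 0

Donors: find every N or O and count the H atoms it carries.
  (no N or O atoms present)
Lipinski HBD = 0.
Acceptors: N atoms = 0, O atoms = 0 → HBA = 0.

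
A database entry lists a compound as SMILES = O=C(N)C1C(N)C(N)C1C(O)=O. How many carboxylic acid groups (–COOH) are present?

The carboxylic acid motif appears at heavy-atom position 10 in the SMILES.
Other groups present: 1 amide, 2 primary amine.
Carboxylic acid count: 1.

1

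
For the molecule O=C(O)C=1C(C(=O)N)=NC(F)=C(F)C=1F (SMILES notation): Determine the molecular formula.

C7H3F3N2O3

Walk through each heavy atom and fill implicit hydrogens from standard valence (C 4, N 3, O 2, S 2, halogen 1):
  atom 1: O, bond orders sum to 2 (valence 2) → 0 H
  atom 2: C, bond orders sum to 4 (valence 4) → 0 H
  atom 3: O, bond orders sum to 1 (valence 2) → 1 H
  atom 4: C, bond orders sum to 4 (valence 4) → 0 H
  atom 5: C, bond orders sum to 4 (valence 4) → 0 H
  atom 6: C, bond orders sum to 4 (valence 4) → 0 H
  atom 7: O, bond orders sum to 2 (valence 2) → 0 H
  atom 8: N, bond orders sum to 1 (valence 3) → 2 H
  atom 9: N, bond orders sum to 3 (valence 3) → 0 H
  atom 10: C, bond orders sum to 4 (valence 4) → 0 H
  atom 11: F (halogen, monovalent) → 0 H
  atom 12: C, bond orders sum to 4 (valence 4) → 0 H
  atom 13: F (halogen, monovalent) → 0 H
  atom 14: C, bond orders sum to 4 (valence 4) → 0 H
  atom 15: F (halogen, monovalent) → 0 H
Totals → C:7, H:3, F:3, N:2, O:3.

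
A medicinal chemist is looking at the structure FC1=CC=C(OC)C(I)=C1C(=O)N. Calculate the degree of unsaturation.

Molecular formula: C8H7FINO2.
DoU = (2C + 2 + N − H − X) / 2, where X is the halogen count and O/S are ignored.
    = (2·8 + 2 + 1 − 7 − 2) / 2 = 10 / 2 = 5.

5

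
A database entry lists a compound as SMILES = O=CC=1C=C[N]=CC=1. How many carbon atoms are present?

6

Count every carbon token in the SMILES (each C, including those in ring-closure positions and inside branches).
Carbon count: 6.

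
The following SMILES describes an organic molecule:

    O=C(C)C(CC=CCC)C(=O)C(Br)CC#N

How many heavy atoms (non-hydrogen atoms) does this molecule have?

16

Every atom symbol written in the SMILES (organic subset) is one heavy atom; implicit H are not written.
Heavy atoms by element → Br:1, C:12, N:1, O:2.
Total: 16.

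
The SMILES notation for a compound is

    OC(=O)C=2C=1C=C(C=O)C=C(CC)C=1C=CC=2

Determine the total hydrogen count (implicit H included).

12

Walk through each heavy atom and fill implicit hydrogens from standard valence (C 4, N 3, O 2, S 2, halogen 1):
  atom 1: O, bond orders sum to 1 (valence 2) → 1 H
  atom 2: C, bond orders sum to 4 (valence 4) → 0 H
  atom 3: O, bond orders sum to 2 (valence 2) → 0 H
  atom 4: C, bond orders sum to 4 (valence 4) → 0 H
  atom 5: C, bond orders sum to 4 (valence 4) → 0 H
  atom 6: C, bond orders sum to 3 (valence 4) → 1 H
  atom 7: C, bond orders sum to 4 (valence 4) → 0 H
  atom 8: C, bond orders sum to 3 (valence 4) → 1 H
  atom 9: O, bond orders sum to 2 (valence 2) → 0 H
  atom 10: C, bond orders sum to 3 (valence 4) → 1 H
  atom 11: C, bond orders sum to 4 (valence 4) → 0 H
  atom 12: C, bond orders sum to 2 (valence 4) → 2 H
  atom 13: C, bond orders sum to 1 (valence 4) → 3 H
  atom 14: C, bond orders sum to 4 (valence 4) → 0 H
  atom 15: C, bond orders sum to 3 (valence 4) → 1 H
  atom 16: C, bond orders sum to 3 (valence 4) → 1 H
  atom 17: C, bond orders sum to 3 (valence 4) → 1 H
Total hydrogens: 12.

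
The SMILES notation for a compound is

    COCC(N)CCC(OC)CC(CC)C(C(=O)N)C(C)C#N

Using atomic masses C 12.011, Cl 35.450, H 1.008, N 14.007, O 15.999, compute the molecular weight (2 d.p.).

First, the molecular formula is C16H31N3O3 (counting implicit H from valence).
  C: 16 × 12.011 = 192.176
  H: 31 × 1.008 = 31.248
  N: 3 × 14.007 = 42.021
  O: 3 × 15.999 = 47.997
Sum: 16×12.011 + 31×1.008 + 3×14.007 + 3×15.999 = 313.442 → 313.44 g/mol.

313.44 g/mol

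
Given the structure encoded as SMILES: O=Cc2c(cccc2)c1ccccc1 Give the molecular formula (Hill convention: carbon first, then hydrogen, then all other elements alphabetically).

C13H10O

Walk through each heavy atom and fill implicit hydrogens from standard valence (C 4, N 3, O 2, S 2, halogen 1); for lowercase aromatic atoms, an aromatic c carries 1 H when it has two neighbours and 0 H with three, and aromatic n carries 0 H:
  atom 1: O, bond orders sum to 2 (valence 2) → 0 H
  atom 2: C, bond orders sum to 3 (valence 4) → 1 H
  atom 3: aromatic c, 3 neighbours → 0 H
  atom 4: aromatic c, 3 neighbours → 0 H
  atom 5: aromatic c, 2 neighbours → 1 H
  atom 6: aromatic c, 2 neighbours → 1 H
  atom 7: aromatic c, 2 neighbours → 1 H
  atom 8: aromatic c, 2 neighbours → 1 H
  atom 9: aromatic c, 3 neighbours → 0 H
  atom 10: aromatic c, 2 neighbours → 1 H
  atom 11: aromatic c, 2 neighbours → 1 H
  atom 12: aromatic c, 2 neighbours → 1 H
  atom 13: aromatic c, 2 neighbours → 1 H
  atom 14: aromatic c, 2 neighbours → 1 H
Totals → C:13, H:10, O:1.
In Hill order: C13H10O.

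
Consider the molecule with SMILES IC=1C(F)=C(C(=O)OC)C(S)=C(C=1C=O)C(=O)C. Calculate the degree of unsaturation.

Molecular formula: C11H8FIO4S.
DoU = (2C + 2 + N − H − X) / 2, where X is the halogen count and O/S are ignored.
    = (2·11 + 2 + 0 − 8 − 2) / 2 = 14 / 2 = 7.

7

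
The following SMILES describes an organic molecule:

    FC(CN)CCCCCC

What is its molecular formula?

Walk through each heavy atom and fill implicit hydrogens from standard valence (C 4, N 3, O 2, S 2, halogen 1):
  atom 1: F (halogen, monovalent) → 0 H
  atom 2: C, bond orders sum to 3 (valence 4) → 1 H
  atom 3: C, bond orders sum to 2 (valence 4) → 2 H
  atom 4: N, bond orders sum to 1 (valence 3) → 2 H
  atom 5: C, bond orders sum to 2 (valence 4) → 2 H
  atom 6: C, bond orders sum to 2 (valence 4) → 2 H
  atom 7: C, bond orders sum to 2 (valence 4) → 2 H
  atom 8: C, bond orders sum to 2 (valence 4) → 2 H
  atom 9: C, bond orders sum to 2 (valence 4) → 2 H
  atom 10: C, bond orders sum to 1 (valence 4) → 3 H
Totals → C:8, H:18, F:1, N:1.

C8H18FN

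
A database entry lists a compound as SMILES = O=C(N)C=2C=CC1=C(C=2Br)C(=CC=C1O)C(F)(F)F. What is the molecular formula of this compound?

C12H7BrF3NO2

Walk through each heavy atom and fill implicit hydrogens from standard valence (C 4, N 3, O 2, S 2, halogen 1):
  atom 1: O, bond orders sum to 2 (valence 2) → 0 H
  atom 2: C, bond orders sum to 4 (valence 4) → 0 H
  atom 3: N, bond orders sum to 1 (valence 3) → 2 H
  atom 4: C, bond orders sum to 4 (valence 4) → 0 H
  atom 5: C, bond orders sum to 3 (valence 4) → 1 H
  atom 6: C, bond orders sum to 3 (valence 4) → 1 H
  atom 7: C, bond orders sum to 4 (valence 4) → 0 H
  atom 8: C, bond orders sum to 4 (valence 4) → 0 H
  atom 9: C, bond orders sum to 4 (valence 4) → 0 H
  atom 10: Br (halogen, monovalent) → 0 H
  atom 11: C, bond orders sum to 4 (valence 4) → 0 H
  atom 12: C, bond orders sum to 3 (valence 4) → 1 H
  atom 13: C, bond orders sum to 3 (valence 4) → 1 H
  atom 14: C, bond orders sum to 4 (valence 4) → 0 H
  atom 15: O, bond orders sum to 1 (valence 2) → 1 H
  atom 16: C, bond orders sum to 4 (valence 4) → 0 H
  atom 17: F (halogen, monovalent) → 0 H
  atom 18: F (halogen, monovalent) → 0 H
  atom 19: F (halogen, monovalent) → 0 H
Totals → C:12, H:7, Br:1, F:3, N:1, O:2.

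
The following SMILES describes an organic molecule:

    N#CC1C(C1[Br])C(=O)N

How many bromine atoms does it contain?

1

Scan the SMILES for Br atoms (remember two-letter symbols like Cl and Br are single atoms).
Bromine count: 1.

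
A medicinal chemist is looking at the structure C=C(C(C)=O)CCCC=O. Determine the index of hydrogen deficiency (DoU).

Degree of unsaturation = (number of rings) + (number of π bonds).
Ring closures in the SMILES: 0.
π bonds: 3 double bonds (each 1 DoU) → 3 DoU from unsaturation.
Total DoU = 0 + 3 = 3.

3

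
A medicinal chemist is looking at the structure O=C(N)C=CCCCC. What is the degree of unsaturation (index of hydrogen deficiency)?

2

Degree of unsaturation = (number of rings) + (number of π bonds).
Ring closures in the SMILES: 0.
π bonds: 2 double bonds (each 1 DoU) → 2 DoU from unsaturation.
Total DoU = 0 + 2 = 2.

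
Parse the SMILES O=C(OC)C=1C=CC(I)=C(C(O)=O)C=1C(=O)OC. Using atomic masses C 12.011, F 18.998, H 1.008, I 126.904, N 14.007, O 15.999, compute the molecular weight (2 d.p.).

First, the molecular formula is C11H9IO6 (counting implicit H from valence).
  C: 11 × 12.011 = 132.121
  H: 9 × 1.008 = 9.072
  I: 1 × 126.904 = 126.904
  O: 6 × 15.999 = 95.994
Sum: 11×12.011 + 9×1.008 + 1×126.904 + 6×15.999 = 364.091 → 364.09 g/mol.

364.09 g/mol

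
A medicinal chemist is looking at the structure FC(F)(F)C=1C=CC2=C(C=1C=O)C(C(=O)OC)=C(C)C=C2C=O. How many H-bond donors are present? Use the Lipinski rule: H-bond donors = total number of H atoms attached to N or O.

Donors: find every N or O and count the H atoms it carries.
  atom 12 (O): bond orders sum to 2 → 0 H
  atom 15 (O): bond orders sum to 2 → 0 H
  atom 16 (O): bond orders sum to 2 → 0 H
  atom 23 (O): bond orders sum to 2 → 0 H
Lipinski HBD = 0.

0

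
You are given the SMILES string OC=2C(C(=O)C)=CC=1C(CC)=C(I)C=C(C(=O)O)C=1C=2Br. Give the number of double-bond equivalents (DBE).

Degree of unsaturation = (number of rings) + (number of π bonds).
Ring closures in the SMILES: 2.
π bonds: 7 double bonds (each 1 DoU) → 7 DoU from unsaturation.
Total DoU = 2 + 7 = 9.

9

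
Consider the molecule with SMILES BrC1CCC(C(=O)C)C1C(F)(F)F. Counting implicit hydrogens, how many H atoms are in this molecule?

10

Walk through each heavy atom and fill implicit hydrogens from standard valence (C 4, N 3, O 2, S 2, halogen 1):
  atom 1: Br (halogen, monovalent) → 0 H
  atom 2: C, bond orders sum to 3 (valence 4) → 1 H
  atom 3: C, bond orders sum to 2 (valence 4) → 2 H
  atom 4: C, bond orders sum to 2 (valence 4) → 2 H
  atom 5: C, bond orders sum to 3 (valence 4) → 1 H
  atom 6: C, bond orders sum to 4 (valence 4) → 0 H
  atom 7: O, bond orders sum to 2 (valence 2) → 0 H
  atom 8: C, bond orders sum to 1 (valence 4) → 3 H
  atom 9: C, bond orders sum to 3 (valence 4) → 1 H
  atom 10: C, bond orders sum to 4 (valence 4) → 0 H
  atom 11: F (halogen, monovalent) → 0 H
  atom 12: F (halogen, monovalent) → 0 H
  atom 13: F (halogen, monovalent) → 0 H
Total hydrogens: 10.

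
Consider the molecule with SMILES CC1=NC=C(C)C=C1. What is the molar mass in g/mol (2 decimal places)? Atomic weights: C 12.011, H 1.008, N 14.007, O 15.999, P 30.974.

107.16 g/mol

First, the molecular formula is C7H9N (counting implicit H from valence).
  C: 7 × 12.011 = 84.077
  H: 9 × 1.008 = 9.072
  N: 1 × 14.007 = 14.007
Sum: 7×12.011 + 9×1.008 + 1×14.007 = 107.156 → 107.16 g/mol.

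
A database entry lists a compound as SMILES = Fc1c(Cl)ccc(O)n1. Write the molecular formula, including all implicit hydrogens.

Walk through each heavy atom and fill implicit hydrogens from standard valence (C 4, N 3, O 2, S 2, halogen 1); for lowercase aromatic atoms, an aromatic c carries 1 H when it has two neighbours and 0 H with three, and aromatic n carries 0 H:
  atom 1: F (halogen, monovalent) → 0 H
  atom 2: aromatic c, 3 neighbours → 0 H
  atom 3: aromatic c, 3 neighbours → 0 H
  atom 4: Cl (halogen, monovalent) → 0 H
  atom 5: aromatic c, 2 neighbours → 1 H
  atom 6: aromatic c, 2 neighbours → 1 H
  atom 7: aromatic c, 3 neighbours → 0 H
  atom 8: O, bond orders sum to 1 (valence 2) → 1 H
  atom 9: aromatic n, 2 neighbours → 0 H
Totals → C:5, H:3, Cl:1, F:1, N:1, O:1.
In Hill order: C5H3ClFNO.

C5H3ClFNO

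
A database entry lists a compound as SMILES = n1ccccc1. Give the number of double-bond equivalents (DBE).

Molecular formula: C5H5N.
DoU = (2C + 2 + N − H − X) / 2, where X is the halogen count and O/S are ignored.
    = (2·5 + 2 + 1 − 5 − 0) / 2 = 8 / 2 = 4.

4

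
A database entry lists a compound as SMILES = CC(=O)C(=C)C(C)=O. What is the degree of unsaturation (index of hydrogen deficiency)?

3

Molecular formula: C6H8O2.
DoU = (2C + 2 + N − H − X) / 2, where X is the halogen count and O/S are ignored.
    = (2·6 + 2 + 0 − 8 − 0) / 2 = 6 / 2 = 3.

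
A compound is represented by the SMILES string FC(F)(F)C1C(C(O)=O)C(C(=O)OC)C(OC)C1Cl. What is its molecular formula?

C10H12ClF3O5

Walk through each heavy atom and fill implicit hydrogens from standard valence (C 4, N 3, O 2, S 2, halogen 1):
  atom 1: F (halogen, monovalent) → 0 H
  atom 2: C, bond orders sum to 4 (valence 4) → 0 H
  atom 3: F (halogen, monovalent) → 0 H
  atom 4: F (halogen, monovalent) → 0 H
  atom 5: C, bond orders sum to 3 (valence 4) → 1 H
  atom 6: C, bond orders sum to 3 (valence 4) → 1 H
  atom 7: C, bond orders sum to 4 (valence 4) → 0 H
  atom 8: O, bond orders sum to 1 (valence 2) → 1 H
  atom 9: O, bond orders sum to 2 (valence 2) → 0 H
  atom 10: C, bond orders sum to 3 (valence 4) → 1 H
  atom 11: C, bond orders sum to 4 (valence 4) → 0 H
  atom 12: O, bond orders sum to 2 (valence 2) → 0 H
  atom 13: O, bond orders sum to 2 (valence 2) → 0 H
  atom 14: C, bond orders sum to 1 (valence 4) → 3 H
  atom 15: C, bond orders sum to 3 (valence 4) → 1 H
  atom 16: O, bond orders sum to 2 (valence 2) → 0 H
  atom 17: C, bond orders sum to 1 (valence 4) → 3 H
  atom 18: C, bond orders sum to 3 (valence 4) → 1 H
  atom 19: Cl (halogen, monovalent) → 0 H
Totals → C:10, H:12, Cl:1, F:3, O:5.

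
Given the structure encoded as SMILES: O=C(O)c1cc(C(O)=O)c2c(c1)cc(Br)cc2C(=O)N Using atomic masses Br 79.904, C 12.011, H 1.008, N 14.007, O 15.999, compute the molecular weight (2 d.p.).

338.11 g/mol

First, the molecular formula is C13H8BrNO5 (counting implicit H from valence).
  Br: 1 × 79.904 = 79.904
  C: 13 × 12.011 = 156.143
  H: 8 × 1.008 = 8.064
  N: 1 × 14.007 = 14.007
  O: 5 × 15.999 = 79.995
Sum: 1×79.904 + 13×12.011 + 8×1.008 + 1×14.007 + 5×15.999 = 338.113 → 338.11 g/mol.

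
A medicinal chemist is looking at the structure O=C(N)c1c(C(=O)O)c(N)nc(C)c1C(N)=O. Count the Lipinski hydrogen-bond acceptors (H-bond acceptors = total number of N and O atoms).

N atoms: 4; O atoms: 4.
Lipinski HBA = 4 + 4 = 8.

8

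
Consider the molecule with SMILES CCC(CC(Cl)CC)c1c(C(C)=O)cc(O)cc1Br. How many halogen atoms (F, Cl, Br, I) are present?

2

Halogen atoms appear at heavy-atom positions 6, 19 (1×Br, 1×Cl).
Other groups present: 1 hydroxyl, 1 ketone.
Halogen count: 2.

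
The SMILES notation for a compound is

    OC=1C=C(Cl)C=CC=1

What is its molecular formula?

C6H5ClO

Walk through each heavy atom and fill implicit hydrogens from standard valence (C 4, N 3, O 2, S 2, halogen 1):
  atom 1: O, bond orders sum to 1 (valence 2) → 1 H
  atom 2: C, bond orders sum to 4 (valence 4) → 0 H
  atom 3: C, bond orders sum to 3 (valence 4) → 1 H
  atom 4: C, bond orders sum to 4 (valence 4) → 0 H
  atom 5: Cl (halogen, monovalent) → 0 H
  atom 6: C, bond orders sum to 3 (valence 4) → 1 H
  atom 7: C, bond orders sum to 3 (valence 4) → 1 H
  atom 8: C, bond orders sum to 3 (valence 4) → 1 H
Totals → C:6, H:5, Cl:1, O:1.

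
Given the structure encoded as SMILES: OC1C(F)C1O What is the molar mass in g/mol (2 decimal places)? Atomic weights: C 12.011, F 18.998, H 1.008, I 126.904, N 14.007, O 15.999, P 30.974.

First, the molecular formula is C3H5FO2 (counting implicit H from valence).
  C: 3 × 12.011 = 36.033
  F: 1 × 18.998 = 18.998
  H: 5 × 1.008 = 5.040
  O: 2 × 15.999 = 31.998
Sum: 3×12.011 + 1×18.998 + 5×1.008 + 2×15.999 = 92.069 → 92.07 g/mol.

92.07 g/mol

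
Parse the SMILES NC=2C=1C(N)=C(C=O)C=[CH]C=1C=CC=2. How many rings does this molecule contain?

2

In SMILES, each pair of matching ring-closure digits denotes one ring-closing bond; the number of such bonds equals the number of independent rings.
Ring-closure bonds here: 2.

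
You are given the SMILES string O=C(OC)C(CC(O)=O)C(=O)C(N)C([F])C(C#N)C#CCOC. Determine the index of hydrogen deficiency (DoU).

7

Molecular formula: C14H17FN2O6.
DoU = (2C + 2 + N − H − X) / 2, where X is the halogen count and O/S are ignored.
    = (2·14 + 2 + 2 − 17 − 1) / 2 = 14 / 2 = 7.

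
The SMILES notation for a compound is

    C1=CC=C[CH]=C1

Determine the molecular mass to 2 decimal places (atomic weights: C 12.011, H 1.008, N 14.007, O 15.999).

First, the molecular formula is C6H6 (counting implicit H from valence).
  C: 6 × 12.011 = 72.066
  H: 6 × 1.008 = 6.048
Sum: 6×12.011 + 6×1.008 = 78.114 → 78.11 g/mol.

78.11 g/mol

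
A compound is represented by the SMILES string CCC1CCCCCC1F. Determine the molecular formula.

C9H17F

Walk through each heavy atom and fill implicit hydrogens from standard valence (C 4, N 3, O 2, S 2, halogen 1):
  atom 1: C, bond orders sum to 1 (valence 4) → 3 H
  atom 2: C, bond orders sum to 2 (valence 4) → 2 H
  atom 3: C, bond orders sum to 3 (valence 4) → 1 H
  atom 4: C, bond orders sum to 2 (valence 4) → 2 H
  atom 5: C, bond orders sum to 2 (valence 4) → 2 H
  atom 6: C, bond orders sum to 2 (valence 4) → 2 H
  atom 7: C, bond orders sum to 2 (valence 4) → 2 H
  atom 8: C, bond orders sum to 2 (valence 4) → 2 H
  atom 9: C, bond orders sum to 3 (valence 4) → 1 H
  atom 10: F (halogen, monovalent) → 0 H
Totals → C:9, H:17, F:1.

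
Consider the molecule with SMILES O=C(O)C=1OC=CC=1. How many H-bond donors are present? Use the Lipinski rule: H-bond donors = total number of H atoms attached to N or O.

Donors: find every N or O and count the H atoms it carries.
  atom 1 (O): bond orders sum to 2 → 0 H
  atom 3 (O): bond orders sum to 1 → 1 H
  atom 5 (O): bond orders sum to 2 → 0 H
Lipinski HBD = 1.

1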